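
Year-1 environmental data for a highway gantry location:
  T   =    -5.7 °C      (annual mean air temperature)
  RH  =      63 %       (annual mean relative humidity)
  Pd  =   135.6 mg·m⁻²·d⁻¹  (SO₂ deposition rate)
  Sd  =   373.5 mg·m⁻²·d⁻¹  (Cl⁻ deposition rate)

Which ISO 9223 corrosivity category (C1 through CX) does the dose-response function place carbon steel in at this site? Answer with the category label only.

carbon steel: T≤10 °C ⇒ hinge +0.150·(-5.7−10) = -2.3550
  Pd branch = 1.77·Pd^0.52·e^(0.02·RH+f) = 7.607 μm/a
  Sd branch = 0.102·Sd^0.62·e^(0.033·RH+0.04·T) = 25.54 μm/a
  r_corr = 7.607 + 25.54 = 33.15 μm/a
33.2 μm/a falls in (25, 50] for carbon steel → category C3

C3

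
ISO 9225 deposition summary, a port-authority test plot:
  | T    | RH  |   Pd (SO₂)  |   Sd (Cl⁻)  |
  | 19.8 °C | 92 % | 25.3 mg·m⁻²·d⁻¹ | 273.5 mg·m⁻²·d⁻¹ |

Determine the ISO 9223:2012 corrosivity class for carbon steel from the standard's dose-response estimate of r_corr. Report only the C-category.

C5

carbon steel: temperature factor f = -0.054·(9.8) = -0.5292
  sulphur-dioxide contribution → 35.23 μm/a
  chloride contribution → 152.1 μm/a
  total first-year rate 187.3 μm/a
Category bounds: 80…200 μm/a bracket r_corr ⇒ C5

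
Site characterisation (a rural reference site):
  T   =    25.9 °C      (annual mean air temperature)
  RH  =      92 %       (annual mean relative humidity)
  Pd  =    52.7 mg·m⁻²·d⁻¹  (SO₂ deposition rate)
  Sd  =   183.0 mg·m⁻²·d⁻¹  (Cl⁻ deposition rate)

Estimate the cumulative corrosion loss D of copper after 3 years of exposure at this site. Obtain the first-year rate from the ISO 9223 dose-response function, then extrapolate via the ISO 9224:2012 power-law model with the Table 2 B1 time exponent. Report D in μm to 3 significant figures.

D(3) = 10.5 μm

copper: temperature factor f = -0.080·(15.9) = -1.2720
  SO₂ term: 0.0053·52.7^0.26·exp(0.059·92-1.2720) = 0.9481
  Sd branch = 0.01025·Sd^0.27·e^(0.036·RH+0.049·T) = 4.084 μm/a
  sum: 0.9481 + 4.084 → r_corr = 5.033 μm/a
ISO 9224: D(t) = r_corr · t^b with b = 0.667 (copper, B1)
  D(3) = 5.033 × 3^0.667 = 5.033 × 2.081 = 10.47 μm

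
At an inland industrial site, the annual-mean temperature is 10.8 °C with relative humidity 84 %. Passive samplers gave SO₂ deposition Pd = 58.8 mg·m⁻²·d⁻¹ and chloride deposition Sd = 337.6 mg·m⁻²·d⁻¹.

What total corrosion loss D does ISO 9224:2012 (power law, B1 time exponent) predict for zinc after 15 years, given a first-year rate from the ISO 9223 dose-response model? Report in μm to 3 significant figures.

D(15) = 53.0 μm

zinc: temperature factor f = -0.071·(0.8) = -0.0568
  sulphur-dioxide contribution → 3.488 μm/a
  chloride contribution → 2.37 μm/a
  total first-year rate 5.858 μm/a
Power-law: D(15) = r_corr · 15^0.813
  D(15) = 5.858 × 15^0.813 = 5.858 × 9.04 = 52.95 μm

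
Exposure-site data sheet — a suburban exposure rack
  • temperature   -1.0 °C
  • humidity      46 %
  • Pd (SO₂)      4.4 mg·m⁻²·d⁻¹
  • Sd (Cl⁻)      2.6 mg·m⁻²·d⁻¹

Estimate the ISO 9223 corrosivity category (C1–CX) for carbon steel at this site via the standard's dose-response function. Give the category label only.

carbon steel: f(T) = +0.150·(T−10) [T≤10 °C] = -1.6500
  Pd branch = 1.77·Pd^0.52·e^(0.02·RH+f) = 1.843 μm/a
  Sd branch = 0.102·Sd^0.62·e^(0.033·RH+0.04·T) = 0.8087 μm/a
  sum: 1.843 + 0.8087 → r_corr = 2.652 μm/a
ISO 9223 Table 2 (carbon steel): 1.3 < 2.65 ≤ 25 μm/a ⇒ C2

C2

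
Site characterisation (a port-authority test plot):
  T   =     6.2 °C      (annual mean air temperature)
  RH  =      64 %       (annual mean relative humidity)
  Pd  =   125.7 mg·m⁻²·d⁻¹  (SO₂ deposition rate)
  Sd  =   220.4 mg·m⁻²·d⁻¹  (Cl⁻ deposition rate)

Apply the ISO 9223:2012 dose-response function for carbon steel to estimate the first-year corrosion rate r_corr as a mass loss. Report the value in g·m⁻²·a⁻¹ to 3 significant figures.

r_corr = 590 g·m⁻²·a⁻¹

carbon steel: temperature factor f = +0.150·(-3.8) = -0.5700
  SO₂ term: 1.77·125.7^0.52·exp(0.02·64-0.5700) = 44.46
  Cl⁻ term: 0.102·220.4^0.62·exp(0.033·64+0.04·6.2) = 30.64
  sum: 44.46 + 30.64 → r_corr = 75.1 μm/a
Convert to mass loss: 75.1 μm/a × 7.85 g/cm³ = 589.6 g·m⁻²·a⁻¹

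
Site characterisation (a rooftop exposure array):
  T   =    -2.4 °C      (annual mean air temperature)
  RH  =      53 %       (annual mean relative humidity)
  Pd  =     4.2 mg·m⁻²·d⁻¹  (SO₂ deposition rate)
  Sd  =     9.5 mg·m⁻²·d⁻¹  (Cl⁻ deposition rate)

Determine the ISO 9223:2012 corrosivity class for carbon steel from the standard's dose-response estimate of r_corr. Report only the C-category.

carbon steel: T≤10 °C ⇒ hinge +0.150·(-2.4−10) = -1.8600
  SO₂ term: 1.77·4.2^0.52·exp(0.02·53-1.8600) = 1.677
  Sd branch = 0.102·Sd^0.62·e^(0.033·RH+0.04·T) = 2.151 μm/a
  sum: 1.677 + 2.151 → r_corr = 3.829 μm/a
ISO 9223 Table 2 (carbon steel): 1.3 < 3.83 ≤ 25 μm/a ⇒ C2

C2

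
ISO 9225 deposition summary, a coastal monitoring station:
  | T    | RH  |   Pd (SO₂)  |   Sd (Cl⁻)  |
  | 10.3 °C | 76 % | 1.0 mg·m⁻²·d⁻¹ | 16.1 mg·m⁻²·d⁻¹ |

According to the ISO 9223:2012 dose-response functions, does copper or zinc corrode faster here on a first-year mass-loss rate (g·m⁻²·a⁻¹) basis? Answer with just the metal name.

copper: f(T) = -0.080·(T−10) [T>10 °C] = -0.0240
  sulphur-dioxide contribution → 0.4584 μm/a
  chloride contribution → 0.5546 μm/a
  ⇒ r_corr(copper) = 1.013 μm/a
  mass loss = 1.013 μm/a × 8.96 g/cm³ = 9.076 g·m⁻²·a⁻¹
zinc: T>10 °C ⇒ hinge -0.071·(10.3−10) = -0.0213
  sulphur-dioxide contribution → 0.4165 μm/a
  chloride contribution → 0.376 μm/a
  total first-year rate 0.7925 μm/a
  mass loss = 0.7925 μm/a × 7.14 g/cm³ = 5.659 g·m⁻²·a⁻¹
Ordering by g·m⁻²·a⁻¹: copper (9.08) > zinc (5.66)

copper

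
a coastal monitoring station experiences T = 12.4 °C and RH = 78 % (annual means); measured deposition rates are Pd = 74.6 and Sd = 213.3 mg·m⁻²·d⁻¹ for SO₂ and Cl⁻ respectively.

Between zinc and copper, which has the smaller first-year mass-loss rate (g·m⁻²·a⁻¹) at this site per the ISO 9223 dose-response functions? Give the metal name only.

copper

zinc: f(T) = -0.071·(T−10) [T>10 °C] = -0.1704
  sulphur-dioxide contribution → 2.623 μm/a
  chloride contribution → 1.992 μm/a
  total first-year rate 4.615 μm/a
  mass loss = 4.615 μm/a × 7.14 g/cm³ = 32.95 g·m⁻²·a⁻¹
copper: temperature factor f = -0.080·(2.4) = -0.1920
  sulphur-dioxide contribution → 1.338 μm/a
  chloride contribution → 1.327 μm/a
  total first-year rate 2.665 μm/a
  mass loss = 2.665 μm/a × 8.96 g/cm³ = 23.88 g·m⁻²·a⁻¹
Ordering by g·m⁻²·a⁻¹: zinc (33) > copper (23.9)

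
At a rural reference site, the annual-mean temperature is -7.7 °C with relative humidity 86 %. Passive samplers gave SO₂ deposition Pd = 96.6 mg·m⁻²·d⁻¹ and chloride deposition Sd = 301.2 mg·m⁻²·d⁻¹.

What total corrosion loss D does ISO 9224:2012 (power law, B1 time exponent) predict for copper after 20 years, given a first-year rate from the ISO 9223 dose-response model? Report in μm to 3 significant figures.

copper: f(T) = +0.126·(T−10) [T≤10 °C] = -2.2302
  SO₂ term: 0.0053·96.6^0.26·exp(0.059·86-2.2302) = 0.2988
  Cl⁻ term: 0.01025·301.2^0.27·exp(0.036·86+0.049·-7.7) = 0.7257
  sum: 0.2988 + 0.7257 → r_corr = 1.024 μm/a
ISO 9224: D(t) = r_corr · t^b with b = 0.667 (copper, B1)
  D(20) = 1.024 × 20^0.667 = 1.024 × 7.375 = 7.556 μm

D(20) = 7.56 μm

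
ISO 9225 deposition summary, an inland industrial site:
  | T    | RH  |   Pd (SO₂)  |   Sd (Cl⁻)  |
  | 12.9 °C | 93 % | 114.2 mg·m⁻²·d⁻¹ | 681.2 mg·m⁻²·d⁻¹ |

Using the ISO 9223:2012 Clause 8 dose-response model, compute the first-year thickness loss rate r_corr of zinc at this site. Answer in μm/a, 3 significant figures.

zinc: temperature factor f = -0.071·(2.9) = -0.2059
  SO₂ term: 0.0129·114.2^0.44·exp(0.046·93-0.2059) = 6.088
  Sd branch = 0.0175·Sd^0.57·e^(0.008·RH+0.085·T) = 4.543 μm/a
  sum: 6.088 + 4.543 → r_corr = 10.63 μm/a

r_corr = 10.6 μm/a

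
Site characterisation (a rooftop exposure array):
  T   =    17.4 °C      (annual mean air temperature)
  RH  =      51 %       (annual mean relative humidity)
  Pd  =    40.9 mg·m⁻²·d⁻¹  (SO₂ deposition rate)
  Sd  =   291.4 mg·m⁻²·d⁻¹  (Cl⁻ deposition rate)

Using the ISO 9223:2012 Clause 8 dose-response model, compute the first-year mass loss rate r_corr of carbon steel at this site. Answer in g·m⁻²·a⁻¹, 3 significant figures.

r_corr = 469 g·m⁻²·a⁻¹

carbon steel: f(T) = -0.054·(T−10) [T>10 °C] = -0.3996
  Pd branch = 1.77·Pd^0.52·e^(0.02·RH+f) = 22.67 μm/a
  Sd branch = 0.102·Sd^0.62·e^(0.033·RH+0.04·T) = 37.13 μm/a
  sum: 22.67 + 37.13 → r_corr = 59.81 μm/a
Convert to mass loss: 59.81 μm/a × 7.85 g/cm³ = 469.5 g·m⁻²·a⁻¹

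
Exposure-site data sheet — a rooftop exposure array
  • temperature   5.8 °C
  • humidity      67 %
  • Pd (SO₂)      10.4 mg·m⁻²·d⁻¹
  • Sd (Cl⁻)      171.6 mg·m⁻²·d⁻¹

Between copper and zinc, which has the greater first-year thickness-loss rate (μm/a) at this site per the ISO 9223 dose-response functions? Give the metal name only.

copper: temperature factor f = +0.126·(-4.2) = -0.5292
  Pd branch = 0.0053·Pd^0.26·e^(0.059·RH+f) = 0.299 μm/a
  Cl⁻ term: 0.01025·171.6^0.27·exp(0.036·67+0.049·5.8) = 0.6095
  r_corr = 0.299 + 0.6095 = 0.9085 μm/a
zinc: T≤10 °C ⇒ hinge +0.038·(5.8−10) = -0.1596
  Pd branch = 0.0129·Pd^0.44·e^(0.046·RH+f) = 0.6718 μm/a
  Sd branch = 0.0175·Sd^0.57·e^(0.008·RH+0.085·T) = 0.9196 μm/a
  sum: 0.6718 + 0.9196 → r_corr = 1.591 μm/a
Ordering by μm/a: zinc (1.59) > copper (0.909)

zinc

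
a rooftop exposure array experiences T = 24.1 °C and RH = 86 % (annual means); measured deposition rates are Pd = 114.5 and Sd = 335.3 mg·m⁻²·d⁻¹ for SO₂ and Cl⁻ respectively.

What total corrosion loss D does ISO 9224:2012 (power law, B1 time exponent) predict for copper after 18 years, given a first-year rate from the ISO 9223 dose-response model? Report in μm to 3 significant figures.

copper: f(T) = -0.080·(T−10) [T>10 °C] = -1.1280
  sulphur-dioxide contribution → 0.9404 μm/a
  chloride contribution → 3.548 μm/a
  total first-year rate 4.489 μm/a
ISO 9224: D(t) = r_corr · t^b with b = 0.667 (copper, B1)
  D(18) = 4.489 × 18^0.667 = 4.489 × 6.875 = 30.86 μm

D(18) = 30.9 μm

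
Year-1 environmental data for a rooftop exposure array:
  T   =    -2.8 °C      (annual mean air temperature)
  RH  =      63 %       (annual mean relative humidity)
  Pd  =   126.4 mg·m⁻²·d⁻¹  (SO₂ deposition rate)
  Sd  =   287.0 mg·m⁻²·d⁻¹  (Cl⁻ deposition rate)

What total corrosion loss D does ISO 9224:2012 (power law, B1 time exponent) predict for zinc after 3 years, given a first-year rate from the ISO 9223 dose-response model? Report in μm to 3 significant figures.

zinc: T≤10 °C ⇒ hinge +0.038·(-2.8−10) = -0.4864
  sulphur-dioxide contribution → 1.21 μm/a
  chloride contribution → 0.5748 μm/a
  ⇒ r_corr(zinc) = 1.785 μm/a
ISO 9224: D(t) = r_corr · t^b with b = 0.813 (zinc, B1)
  D(3) = 1.785 × 3^0.813 = 1.785 × 2.443 = 4.36 μm

D(3) = 4.36 μm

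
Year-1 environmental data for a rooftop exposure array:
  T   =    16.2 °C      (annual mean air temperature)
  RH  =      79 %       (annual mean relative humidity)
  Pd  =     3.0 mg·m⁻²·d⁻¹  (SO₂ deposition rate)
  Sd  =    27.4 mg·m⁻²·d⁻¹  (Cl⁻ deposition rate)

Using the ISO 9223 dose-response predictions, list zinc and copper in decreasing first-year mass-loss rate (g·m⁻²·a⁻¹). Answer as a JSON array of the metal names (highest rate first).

zinc: temperature factor f = -0.071·(6.2) = -0.4402
  Pd branch = 0.0129·Pd^0.44·e^(0.046·RH+f) = 0.51 μm/a
  Sd branch = 0.0175·Sd^0.57·e^(0.008·RH+0.085·T) = 0.8611 μm/a
  sum: 0.51 + 0.8611 → r_corr = 1.371 μm/a
  mass loss = 1.371 μm/a × 7.14 g/cm³ = 9.79 g·m⁻²·a⁻¹
copper: temperature factor f = -0.080·(6.2) = -0.4960
  SO₂ term: 0.0053·3.0^0.26·exp(0.059·79-0.4960) = 0.4541
  Cl⁻ term: 0.01025·27.4^0.27·exp(0.036·79+0.049·16.2) = 0.9523
  sum: 0.4541 + 0.9523 → r_corr = 1.406 μm/a
  mass loss = 1.406 μm/a × 8.96 g/cm³ = 12.6 g·m⁻²·a⁻¹
Ordering by g·m⁻²·a⁻¹: copper (12.6) > zinc (9.79)

["copper", "zinc"]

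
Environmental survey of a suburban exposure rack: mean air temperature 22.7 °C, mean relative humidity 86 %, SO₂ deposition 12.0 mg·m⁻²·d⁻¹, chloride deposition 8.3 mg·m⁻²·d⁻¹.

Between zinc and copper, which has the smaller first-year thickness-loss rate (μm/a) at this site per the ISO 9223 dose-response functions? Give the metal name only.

zinc

zinc: T>10 °C ⇒ hinge -0.071·(22.7−10) = -0.9017
  sulphur-dioxide contribution → 0.8164 μm/a
  chloride contribution → 0.8011 μm/a
  ⇒ r_corr(zinc) = 1.617 μm/a
copper: f(T) = -0.080·(T−10) [T>10 °C] = -1.0160
  sulphur-dioxide contribution → 0.5851 μm/a
  chloride contribution → 1.22 μm/a
  total first-year rate 1.806 μm/a
Ordering by μm/a: copper (1.81) > zinc (1.62)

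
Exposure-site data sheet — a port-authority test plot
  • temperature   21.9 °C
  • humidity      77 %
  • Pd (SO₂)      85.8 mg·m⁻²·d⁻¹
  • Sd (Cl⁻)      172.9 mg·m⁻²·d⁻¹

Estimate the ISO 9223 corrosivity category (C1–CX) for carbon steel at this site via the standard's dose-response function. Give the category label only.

carbon steel: temperature factor f = -0.054·(11.9) = -0.6426
  Pd branch = 1.77·Pd^0.52·e^(0.02·RH+f) = 43.97 μm/a
  Cl⁻ term: 0.102·172.9^0.62·exp(0.033·77+0.04·21.9) = 75.86
  sum: 43.97 + 75.86 → r_corr = 119.8 μm/a
ISO 9223 Table 2 (carbon steel): 80 < 120 ≤ 200 μm/a ⇒ C5

C5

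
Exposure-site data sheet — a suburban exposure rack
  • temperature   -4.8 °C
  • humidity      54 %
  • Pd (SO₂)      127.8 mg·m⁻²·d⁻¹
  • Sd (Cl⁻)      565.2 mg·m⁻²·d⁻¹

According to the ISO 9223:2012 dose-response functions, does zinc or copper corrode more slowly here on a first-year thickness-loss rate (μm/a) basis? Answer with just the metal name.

zinc: temperature factor f = +0.038·(-14.8) = -0.5624
  SO₂ term: 0.0129·127.8^0.44·exp(0.046·54-0.5624) = 0.7447
  Cl⁻ term: 0.0175·565.2^0.57·exp(0.008·54+0.085·-4.8) = 0.6641
  r_corr = 0.7447 + 0.6641 = 1.409 μm/a
copper: T≤10 °C ⇒ hinge +0.126·(-4.8−10) = -1.8648
  Pd branch = 0.0053·Pd^0.26·e^(0.059·RH+f) = 0.07011 μm/a
  Cl⁻ term: 0.01025·565.2^0.27·exp(0.036·54+0.049·-4.8) = 0.3133
  r_corr = 0.07011 + 0.3133 = 0.3834 μm/a
Ordering by μm/a: zinc (1.41) > copper (0.383)

copper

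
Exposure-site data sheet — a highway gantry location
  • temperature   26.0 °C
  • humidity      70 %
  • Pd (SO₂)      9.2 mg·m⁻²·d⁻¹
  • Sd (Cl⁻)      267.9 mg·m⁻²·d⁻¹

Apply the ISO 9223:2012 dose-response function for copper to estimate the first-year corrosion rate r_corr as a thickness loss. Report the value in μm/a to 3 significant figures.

r_corr = 2.22 μm/a

copper: T>10 °C ⇒ hinge -0.080·(26.0−10) = -1.2800
  Pd branch = 0.0053·Pd^0.26·e^(0.059·RH+f) = 0.1632 μm/a
  Sd branch = 0.01025·Sd^0.27·e^(0.036·RH+0.049·T) = 2.061 μm/a
  r_corr = 0.1632 + 2.061 = 2.224 μm/a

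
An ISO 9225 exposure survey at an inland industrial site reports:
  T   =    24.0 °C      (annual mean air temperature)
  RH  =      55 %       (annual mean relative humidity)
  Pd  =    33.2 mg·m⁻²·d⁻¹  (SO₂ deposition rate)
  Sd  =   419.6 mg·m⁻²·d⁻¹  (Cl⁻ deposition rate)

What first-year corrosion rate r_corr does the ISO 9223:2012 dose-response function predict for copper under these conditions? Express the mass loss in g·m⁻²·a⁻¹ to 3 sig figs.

r_corr = 12.0 g·m⁻²·a⁻¹

copper: T>10 °C ⇒ hinge -0.080·(24.0−10) = -1.1200
  SO₂ term: 0.0053·33.2^0.26·exp(0.059·55-1.1200) = 0.1103
  Sd branch = 0.01025·Sd^0.27·e^(0.036·RH+0.049·T) = 1.229 μm/a
  sum: 0.1103 + 1.229 → r_corr = 1.339 μm/a
Convert to mass loss: 1.339 μm/a × 8.96 g/cm³ = 12 g·m⁻²·a⁻¹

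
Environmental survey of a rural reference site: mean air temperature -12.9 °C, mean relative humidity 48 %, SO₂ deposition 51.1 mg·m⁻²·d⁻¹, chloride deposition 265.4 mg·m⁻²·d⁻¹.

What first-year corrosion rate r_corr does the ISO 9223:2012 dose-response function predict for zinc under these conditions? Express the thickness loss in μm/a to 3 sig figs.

zinc: T≤10 °C ⇒ hinge +0.038·(-12.9−10) = -0.8702
  SO₂ term: 0.0129·51.1^0.44·exp(0.046·48-0.8702) = 0.2775
  Cl⁻ term: 0.0175·265.4^0.57·exp(0.008·48+0.085·-12.9) = 0.2066
  r_corr = 0.2775 + 0.2066 = 0.4842 μm/a

r_corr = 0.484 μm/a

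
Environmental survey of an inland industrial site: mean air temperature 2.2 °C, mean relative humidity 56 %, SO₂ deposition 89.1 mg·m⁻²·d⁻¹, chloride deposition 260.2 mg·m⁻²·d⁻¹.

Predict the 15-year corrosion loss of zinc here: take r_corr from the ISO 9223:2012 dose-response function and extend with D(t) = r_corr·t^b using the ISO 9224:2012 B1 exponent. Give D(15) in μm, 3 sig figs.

zinc: T≤10 °C ⇒ hinge +0.038·(2.2−10) = -0.2964
  sulphur-dioxide contribution → 0.909 μm/a
  chloride contribution → 0.7862 μm/a
  total first-year rate 1.695 μm/a
ISO 9224: D(t) = r_corr · t^b with b = 0.813 (zinc, B1)
  D(15) = 1.695 × 15^0.813 = 1.695 × 9.04 = 15.32 μm

D(15) = 15.3 μm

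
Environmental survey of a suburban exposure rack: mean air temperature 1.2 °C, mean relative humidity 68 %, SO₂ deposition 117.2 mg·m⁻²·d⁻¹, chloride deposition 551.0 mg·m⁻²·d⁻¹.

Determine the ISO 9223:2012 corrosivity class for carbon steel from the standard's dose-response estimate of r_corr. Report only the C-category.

carbon steel: temperature factor f = +0.150·(-8.8) = -1.3200
  Pd branch = 1.77·Pd^0.52·e^(0.02·RH+f) = 21.94 μm/a
  Cl⁻ term: 0.102·551.0^0.62·exp(0.033·68+0.04·1.2) = 50.53
  r_corr = 21.94 + 50.53 = 72.46 μm/a
Category bounds: 50…80 μm/a bracket r_corr ⇒ C4

C4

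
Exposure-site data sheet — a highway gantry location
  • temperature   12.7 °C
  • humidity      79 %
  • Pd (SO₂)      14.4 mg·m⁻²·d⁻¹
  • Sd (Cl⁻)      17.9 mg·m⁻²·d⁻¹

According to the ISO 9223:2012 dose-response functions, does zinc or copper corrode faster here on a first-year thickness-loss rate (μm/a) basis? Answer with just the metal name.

zinc

zinc: temperature factor f = -0.071·(2.7) = -0.1917
  Pd branch = 0.0129·Pd^0.44·e^(0.046·RH+f) = 1.304 μm/a
  Cl⁻ term: 0.0175·17.9^0.57·exp(0.008·79+0.085·12.7) = 0.5017
  r_corr = 1.304 + 0.5017 = 1.806 μm/a
copper: f(T) = -0.080·(T−10) [T>10 °C] = -0.2160
  SO₂ term: 0.0053·14.4^0.26·exp(0.059·79-0.2160) = 0.9034
  Cl⁻ term: 0.01025·17.9^0.27·exp(0.036·79+0.049·12.7) = 0.7151
  r_corr = 0.9034 + 0.7151 = 1.619 μm/a
Ordering by μm/a: zinc (1.81) > copper (1.62)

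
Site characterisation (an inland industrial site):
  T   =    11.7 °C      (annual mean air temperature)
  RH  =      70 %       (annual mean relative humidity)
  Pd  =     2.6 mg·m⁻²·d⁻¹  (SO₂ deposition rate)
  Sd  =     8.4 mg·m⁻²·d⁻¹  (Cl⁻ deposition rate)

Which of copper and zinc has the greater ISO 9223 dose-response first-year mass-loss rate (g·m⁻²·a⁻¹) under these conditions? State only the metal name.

copper

copper: T>10 °C ⇒ hinge -0.080·(11.7−10) = -0.1360
  Pd branch = 0.0053·Pd^0.26·e^(0.059·RH+f) = 0.3688 μm/a
  Cl⁻ term: 0.01025·8.4^0.27·exp(0.036·70+0.049·11.7) = 0.4015
  sum: 0.3688 + 0.4015 → r_corr = 0.7703 μm/a
  mass loss = 0.7703 μm/a × 8.96 g/cm³ = 6.901 g·m⁻²·a⁻¹
zinc: f(T) = -0.071·(T−10) [T>10 °C] = -0.1207
  SO₂ term: 0.0129·2.6^0.44·exp(0.046·70-0.1207) = 0.4357
  Cl⁻ term: 0.0175·8.4^0.57·exp(0.008·70+0.085·11.7) = 0.2786
  r_corr = 0.4357 + 0.2786 = 0.7143 μm/a
  mass loss = 0.7143 μm/a × 7.14 g/cm³ = 5.1 g·m⁻²·a⁻¹
Ordering by g·m⁻²·a⁻¹: copper (6.9) > zinc (5.1)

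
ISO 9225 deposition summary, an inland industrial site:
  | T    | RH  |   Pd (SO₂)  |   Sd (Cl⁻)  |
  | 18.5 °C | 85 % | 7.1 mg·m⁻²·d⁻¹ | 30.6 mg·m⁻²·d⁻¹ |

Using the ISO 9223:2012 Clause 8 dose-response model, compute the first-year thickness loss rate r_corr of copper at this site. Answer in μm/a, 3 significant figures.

copper: temperature factor f = -0.080·(8.5) = -0.6800
  sulphur-dioxide contribution → 0.6734 μm/a
  chloride contribution → 1.363 μm/a
  ⇒ r_corr(copper) = 2.036 μm/a

r_corr = 2.04 μm/a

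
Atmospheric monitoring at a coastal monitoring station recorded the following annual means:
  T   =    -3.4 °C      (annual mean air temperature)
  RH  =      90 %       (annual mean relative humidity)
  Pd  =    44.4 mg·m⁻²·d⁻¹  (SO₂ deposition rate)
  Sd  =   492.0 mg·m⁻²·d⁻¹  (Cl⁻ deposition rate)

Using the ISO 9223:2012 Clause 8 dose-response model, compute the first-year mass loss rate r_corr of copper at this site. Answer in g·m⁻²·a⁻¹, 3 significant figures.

r_corr = 15.3 g·m⁻²·a⁻¹

copper: f(T) = +0.126·(T−10) [T≤10 °C] = -1.6884
  sulphur-dioxide contribution → 0.5314 μm/a
  chloride contribution → 1.181 μm/a
  total first-year rate 1.713 μm/a
Convert to mass loss: 1.713 μm/a × 8.96 g/cm³ = 15.34 g·m⁻²·a⁻¹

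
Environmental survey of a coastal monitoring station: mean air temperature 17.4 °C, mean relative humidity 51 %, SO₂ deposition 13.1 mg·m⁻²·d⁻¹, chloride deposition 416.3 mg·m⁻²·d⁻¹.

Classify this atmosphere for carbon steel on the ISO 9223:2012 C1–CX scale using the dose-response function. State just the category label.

C4

carbon steel: f(T) = -0.054·(T−10) [T>10 °C] = -0.3996
  Pd branch = 1.77·Pd^0.52·e^(0.02·RH+f) = 12.54 μm/a
  Sd branch = 0.102·Sd^0.62·e^(0.033·RH+0.04·T) = 46.33 μm/a
  sum: 12.54 + 46.33 → r_corr = 58.87 μm/a
Category bounds: 50…80 μm/a bracket r_corr ⇒ C4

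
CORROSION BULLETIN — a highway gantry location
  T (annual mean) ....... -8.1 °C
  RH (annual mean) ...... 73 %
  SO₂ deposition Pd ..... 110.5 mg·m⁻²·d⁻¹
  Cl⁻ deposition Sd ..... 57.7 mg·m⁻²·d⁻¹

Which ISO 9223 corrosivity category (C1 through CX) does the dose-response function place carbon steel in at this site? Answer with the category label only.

C2

carbon steel: f(T) = +0.150·(T−10) [T≤10 °C] = -2.7150
  sulphur-dioxide contribution → 5.827 μm/a
  chloride contribution → 10.14 μm/a
  ⇒ r_corr(carbon steel) = 15.97 μm/a
ISO 9223 Table 2 (carbon steel): 1.3 < 16 ≤ 25 μm/a ⇒ C2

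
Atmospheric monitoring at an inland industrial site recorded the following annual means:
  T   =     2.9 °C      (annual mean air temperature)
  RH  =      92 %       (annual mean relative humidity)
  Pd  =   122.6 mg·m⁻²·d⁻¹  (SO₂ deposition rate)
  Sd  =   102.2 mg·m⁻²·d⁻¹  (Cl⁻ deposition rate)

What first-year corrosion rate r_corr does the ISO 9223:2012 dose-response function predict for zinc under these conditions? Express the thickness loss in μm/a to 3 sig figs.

r_corr = 6.28 μm/a

zinc: temperature factor f = +0.038·(-7.1) = -0.2698
  sulphur-dioxide contribution → 5.627 μm/a
  chloride contribution → 0.6533 μm/a
  ⇒ r_corr(zinc) = 6.28 μm/a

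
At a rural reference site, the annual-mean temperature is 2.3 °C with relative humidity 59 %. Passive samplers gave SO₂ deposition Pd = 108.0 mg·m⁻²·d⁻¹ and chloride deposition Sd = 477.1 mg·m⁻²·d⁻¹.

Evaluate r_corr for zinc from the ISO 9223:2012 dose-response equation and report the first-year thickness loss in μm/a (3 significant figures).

zinc: temperature factor f = +0.038·(-7.7) = -0.2926
  SO₂ term: 0.0129·108.0^0.44·exp(0.046·59-0.2926) = 1.14
  Cl⁻ term: 0.0175·477.1^0.57·exp(0.008·59+0.085·2.3) = 1.147
  r_corr = 1.14 + 1.147 = 2.287 μm/a

r_corr = 2.29 μm/a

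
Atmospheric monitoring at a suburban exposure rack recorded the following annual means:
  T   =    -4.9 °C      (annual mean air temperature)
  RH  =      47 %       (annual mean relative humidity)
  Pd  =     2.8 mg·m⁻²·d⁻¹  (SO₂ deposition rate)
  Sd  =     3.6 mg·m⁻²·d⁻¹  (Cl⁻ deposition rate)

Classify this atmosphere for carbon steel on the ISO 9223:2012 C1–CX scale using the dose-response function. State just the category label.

C2

carbon steel: T≤10 °C ⇒ hinge +0.150·(-4.9−10) = -2.2350
  Pd branch = 1.77·Pd^0.52·e^(0.02·RH+f) = 0.8281 μm/a
  Cl⁻ term: 0.102·3.6^0.62·exp(0.033·47+0.04·-4.9) = 0.8749
  sum: 0.8281 + 0.8749 → r_corr = 1.703 μm/a
ISO 9223 Table 2 (carbon steel): 1.3 < 1.7 ≤ 25 μm/a ⇒ C2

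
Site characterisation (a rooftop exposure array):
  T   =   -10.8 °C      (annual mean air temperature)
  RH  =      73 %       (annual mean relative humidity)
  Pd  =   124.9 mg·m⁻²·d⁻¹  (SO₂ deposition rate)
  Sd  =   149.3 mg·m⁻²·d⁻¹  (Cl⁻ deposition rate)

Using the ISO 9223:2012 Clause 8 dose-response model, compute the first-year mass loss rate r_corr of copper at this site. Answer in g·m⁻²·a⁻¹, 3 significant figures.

r_corr = 3.79 g·m⁻²·a⁻¹

copper: T≤10 °C ⇒ hinge +0.126·(-10.8−10) = -2.6208
  Pd branch = 0.0053·Pd^0.26·e^(0.059·RH+f) = 0.1004 μm/a
  Sd branch = 0.01025·Sd^0.27·e^(0.036·RH+0.049·T) = 0.323 μm/a
  r_corr = 0.1004 + 0.323 = 0.4234 μm/a
Convert to mass loss: 0.4234 μm/a × 8.96 g/cm³ = 3.794 g·m⁻²·a⁻¹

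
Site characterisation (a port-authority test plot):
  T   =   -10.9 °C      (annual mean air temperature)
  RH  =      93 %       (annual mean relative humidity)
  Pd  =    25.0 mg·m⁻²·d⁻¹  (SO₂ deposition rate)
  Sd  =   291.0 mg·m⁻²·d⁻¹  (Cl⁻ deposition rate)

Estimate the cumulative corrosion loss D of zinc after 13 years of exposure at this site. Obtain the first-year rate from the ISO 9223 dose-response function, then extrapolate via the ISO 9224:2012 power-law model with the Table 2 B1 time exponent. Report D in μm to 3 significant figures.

zinc: T≤10 °C ⇒ hinge +0.038·(-10.9−10) = -0.7942
  SO₂ term: 0.0129·25.0^0.44·exp(0.046·93-0.7942) = 1.733
  Sd branch = 0.0175·Sd^0.57·e^(0.008·RH+0.085·T) = 0.37 μm/a
  sum: 1.733 + 0.37 → r_corr = 2.103 μm/a
Long-term exponent b (ISO 9224 Table 2, B1) = 0.813
  D(13) = 2.103 × 13^0.813 = 2.103 × 8.047 = 16.92 μm

D(13) = 16.9 μm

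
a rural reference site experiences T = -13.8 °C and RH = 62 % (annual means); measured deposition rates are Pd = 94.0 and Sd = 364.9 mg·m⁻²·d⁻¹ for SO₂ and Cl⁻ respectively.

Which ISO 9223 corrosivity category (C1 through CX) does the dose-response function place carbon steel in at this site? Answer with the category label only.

carbon steel: f(T) = +0.150·(T−10) [T≤10 °C] = -3.5700
  sulphur-dioxide contribution → 1.828 μm/a
  chloride contribution → 17.62 μm/a
  total first-year rate 19.45 μm/a
ISO 9223 Table 2 (carbon steel): 1.3 < 19.4 ≤ 25 μm/a ⇒ C2

C2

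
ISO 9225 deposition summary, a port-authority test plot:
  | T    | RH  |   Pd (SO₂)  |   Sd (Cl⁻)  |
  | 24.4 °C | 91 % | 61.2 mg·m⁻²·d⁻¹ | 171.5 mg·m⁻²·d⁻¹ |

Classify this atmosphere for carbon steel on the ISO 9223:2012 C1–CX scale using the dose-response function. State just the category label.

carbon steel: f(T) = -0.054·(T−10) [T>10 °C] = -0.7776
  SO₂ term: 1.77·61.2^0.52·exp(0.02·91-0.7776) = 42.64
  Cl⁻ term: 0.102·171.5^0.62·exp(0.033·91+0.04·24.4) = 132.4
  sum: 42.64 + 132.4 → r_corr = 175 μm/a
Category bounds: 80…200 μm/a bracket r_corr ⇒ C5

C5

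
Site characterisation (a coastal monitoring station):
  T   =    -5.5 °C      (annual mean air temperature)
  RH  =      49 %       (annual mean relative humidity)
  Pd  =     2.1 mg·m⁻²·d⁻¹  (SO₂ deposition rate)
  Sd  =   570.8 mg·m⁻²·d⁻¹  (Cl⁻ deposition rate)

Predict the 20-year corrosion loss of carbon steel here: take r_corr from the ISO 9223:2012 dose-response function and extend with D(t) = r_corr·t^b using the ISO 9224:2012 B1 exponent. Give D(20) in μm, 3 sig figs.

carbon steel: T≤10 °C ⇒ hinge +0.150·(-5.5−10) = -2.3250
  SO₂ term: 1.77·2.1^0.52·exp(0.02·49-2.3250) = 0.6783
  Sd branch = 0.102·Sd^0.62·e^(0.033·RH+0.04·T) = 21.1 μm/a
  sum: 0.6783 + 21.1 → r_corr = 21.78 μm/a
ISO 9224: D(t) = r_corr · t^b with b = 0.523 (carbon steel, B1)
  D(20) = 21.78 × 20^0.523 = 21.78 × 4.791 = 104.4 μm

D(20) = 104 μm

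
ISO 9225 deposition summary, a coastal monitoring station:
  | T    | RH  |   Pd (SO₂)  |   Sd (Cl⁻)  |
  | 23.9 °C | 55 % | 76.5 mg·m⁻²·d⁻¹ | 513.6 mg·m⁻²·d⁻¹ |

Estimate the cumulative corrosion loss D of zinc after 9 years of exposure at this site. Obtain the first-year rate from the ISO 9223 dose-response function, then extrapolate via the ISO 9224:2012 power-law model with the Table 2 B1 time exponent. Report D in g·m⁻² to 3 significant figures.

zinc: f(T) = -0.071·(T−10) [T>10 °C] = -0.9869
  sulphur-dioxide contribution → 0.407 μm/a
  chloride contribution → 7.269 μm/a
  ⇒ r_corr(zinc) = 7.676 μm/a
Long-term exponent b (ISO 9224 Table 2, B1) = 0.813
  D(9) = 7.676 × 9^0.813 = 7.676 × 5.968 = 45.8 μm
  Mass loss = 45.8 μm × 7.14 g/cm³ = 327 g·m⁻²

D(9) = 327 g·m⁻²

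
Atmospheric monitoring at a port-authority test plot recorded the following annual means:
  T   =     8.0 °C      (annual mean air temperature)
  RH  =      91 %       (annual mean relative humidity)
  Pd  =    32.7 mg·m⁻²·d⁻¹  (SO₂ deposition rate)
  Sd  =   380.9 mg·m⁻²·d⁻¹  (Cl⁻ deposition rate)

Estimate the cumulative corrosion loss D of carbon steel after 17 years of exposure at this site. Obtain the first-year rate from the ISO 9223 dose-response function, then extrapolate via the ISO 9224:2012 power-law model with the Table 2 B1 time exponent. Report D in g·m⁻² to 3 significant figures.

carbon steel: T≤10 °C ⇒ hinge +0.150·(8.0−10) = -0.3000
  SO₂ term: 1.77·32.7^0.52·exp(0.02·91-0.3000) = 49.62
  Cl⁻ term: 0.102·380.9^0.62·exp(0.033·91+0.04·8.0) = 112.7
  r_corr = 49.62 + 112.7 = 162.3 μm/a
Long-term exponent b (ISO 9224 Table 2, B1) = 0.523
  D(17) = 162.3 × 17^0.523 = 162.3 × 4.401 = 714.3 μm
  Mass loss = 714.3 μm × 7.85 g/cm³ = 5607 g·m⁻²

D(17) = 5.61e+03 g·m⁻²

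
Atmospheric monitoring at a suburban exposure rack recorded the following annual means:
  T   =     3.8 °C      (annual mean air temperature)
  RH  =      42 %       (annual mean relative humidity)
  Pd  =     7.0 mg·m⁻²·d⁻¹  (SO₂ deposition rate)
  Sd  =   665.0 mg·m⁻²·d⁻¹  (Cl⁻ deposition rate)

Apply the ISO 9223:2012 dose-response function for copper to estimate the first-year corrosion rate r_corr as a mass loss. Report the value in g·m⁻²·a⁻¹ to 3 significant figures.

r_corr = 3.33 g·m⁻²·a⁻¹

copper: f(T) = +0.126·(T−10) [T≤10 °C] = -0.7812
  SO₂ term: 0.0053·7.0^0.26·exp(0.059·42-0.7812) = 0.04796
  Sd branch = 0.01025·Sd^0.27·e^(0.036·RH+0.049·T) = 0.3239 μm/a
  r_corr = 0.04796 + 0.3239 = 0.3719 μm/a
Convert to mass loss: 0.3719 μm/a × 8.96 g/cm³ = 3.332 g·m⁻²·a⁻¹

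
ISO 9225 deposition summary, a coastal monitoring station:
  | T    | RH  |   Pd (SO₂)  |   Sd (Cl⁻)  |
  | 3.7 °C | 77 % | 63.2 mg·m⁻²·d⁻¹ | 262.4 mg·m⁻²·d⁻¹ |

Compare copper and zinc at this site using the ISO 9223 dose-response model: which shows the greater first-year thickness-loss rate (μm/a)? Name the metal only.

zinc

copper: T≤10 °C ⇒ hinge +0.126·(3.7−10) = -0.7938
  sulphur-dioxide contribution → 0.6618 μm/a
  chloride contribution → 0.884 μm/a
  ⇒ r_corr(copper) = 1.546 μm/a
zinc: temperature factor f = +0.038·(-6.3) = -0.2394
  sulphur-dioxide contribution → 2.174 μm/a
  chloride contribution → 1.062 μm/a
  total first-year rate 3.235 μm/a
Ordering by μm/a: zinc (3.24) > copper (1.55)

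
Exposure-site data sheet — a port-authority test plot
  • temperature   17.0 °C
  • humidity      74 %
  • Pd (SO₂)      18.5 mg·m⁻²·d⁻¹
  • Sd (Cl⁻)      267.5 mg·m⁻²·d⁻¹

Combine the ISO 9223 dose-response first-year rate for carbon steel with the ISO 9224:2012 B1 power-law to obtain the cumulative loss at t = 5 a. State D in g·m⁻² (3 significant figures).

D(5) = 1.79e+03 g·m⁻²

carbon steel: T>10 °C ⇒ hinge -0.054·(17.0−10) = -0.3780
  sulphur-dioxide contribution → 24.29 μm/a
  chloride contribution → 74.03 μm/a
  total first-year rate 98.32 μm/a
Long-term exponent b (ISO 9224 Table 2, B1) = 0.523
  D(5) = 98.32 × 5^0.523 = 98.32 × 2.32 = 228.1 μm
  Mass loss = 228.1 μm × 7.85 g/cm³ = 1791 g·m⁻²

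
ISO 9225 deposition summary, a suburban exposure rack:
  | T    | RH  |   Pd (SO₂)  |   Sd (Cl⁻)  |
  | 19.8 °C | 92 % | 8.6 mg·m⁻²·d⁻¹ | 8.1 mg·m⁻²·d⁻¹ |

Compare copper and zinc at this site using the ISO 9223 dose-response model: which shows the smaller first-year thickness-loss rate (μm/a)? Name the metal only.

zinc

copper: f(T) = -0.080·(T−10) [T>10 °C] = -0.7840
  SO₂ term: 0.0053·8.6^0.26·exp(0.059·92-0.7840) = 0.9641
  Sd branch = 0.01025·Sd^0.27·e^(0.036·RH+0.049·T) = 1.305 μm/a
  sum: 0.9641 + 1.305 → r_corr = 2.269 μm/a
zinc: temperature factor f = -0.071·(9.8) = -0.6958
  Pd branch = 0.0129·Pd^0.44·e^(0.046·RH+f) = 1.142 μm/a
  Cl⁻ term: 0.0175·8.1^0.57·exp(0.008·92+0.085·19.8) = 0.6478
  sum: 1.142 + 0.6478 → r_corr = 1.789 μm/a
Ordering by μm/a: copper (2.27) > zinc (1.79)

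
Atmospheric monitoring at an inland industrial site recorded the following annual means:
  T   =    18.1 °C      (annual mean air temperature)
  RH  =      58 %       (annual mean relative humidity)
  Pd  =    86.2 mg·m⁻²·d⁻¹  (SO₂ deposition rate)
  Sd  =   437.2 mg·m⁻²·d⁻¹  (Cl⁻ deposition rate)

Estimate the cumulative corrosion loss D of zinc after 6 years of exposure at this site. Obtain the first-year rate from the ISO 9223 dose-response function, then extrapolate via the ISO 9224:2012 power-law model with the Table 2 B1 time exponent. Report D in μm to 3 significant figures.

D(6) = 21.0 μm

zinc: f(T) = -0.071·(T−10) [T>10 °C] = -0.5751
  Pd branch = 0.0129·Pd^0.44·e^(0.046·RH+f) = 0.7433 μm/a
  Sd branch = 0.0175·Sd^0.57·e^(0.008·RH+0.085·T) = 4.149 μm/a
  sum: 0.7433 + 4.149 → r_corr = 4.892 μm/a
Long-term exponent b (ISO 9224 Table 2, B1) = 0.813
  D(6) = 4.892 × 6^0.813 = 4.892 × 4.292 = 20.99 μm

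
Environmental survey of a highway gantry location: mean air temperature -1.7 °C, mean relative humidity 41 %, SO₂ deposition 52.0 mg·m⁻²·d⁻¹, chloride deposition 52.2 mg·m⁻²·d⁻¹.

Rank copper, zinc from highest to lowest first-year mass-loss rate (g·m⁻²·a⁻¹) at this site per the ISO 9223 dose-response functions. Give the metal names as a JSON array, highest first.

["zinc", "copper"]

copper: T≤10 °C ⇒ hinge +0.126·(-1.7−10) = -1.4742
  SO₂ term: 0.0053·52.0^0.26·exp(0.059·41-1.4742) = 0.03809
  Cl⁻ term: 0.01025·52.2^0.27·exp(0.036·41+0.049·-1.7) = 0.12
  r_corr = 0.03809 + 0.12 = 0.1581 μm/a
  mass loss = 0.1581 μm/a × 8.96 g/cm³ = 1.417 g·m⁻²·a⁻¹
zinc: T≤10 °C ⇒ hinge +0.038·(-1.7−10) = -0.4446
  Pd branch = 0.0129·Pd^0.44·e^(0.046·RH+f) = 0.3102 μm/a
  Cl⁻ term: 0.0175·52.2^0.57·exp(0.008·41+0.085·-1.7) = 0.2004
  r_corr = 0.3102 + 0.2004 = 0.5105 μm/a
  mass loss = 0.5105 μm/a × 7.14 g/cm³ = 3.645 g·m⁻²·a⁻¹
Ordering by g·m⁻²·a⁻¹: zinc (3.65) > copper (1.42)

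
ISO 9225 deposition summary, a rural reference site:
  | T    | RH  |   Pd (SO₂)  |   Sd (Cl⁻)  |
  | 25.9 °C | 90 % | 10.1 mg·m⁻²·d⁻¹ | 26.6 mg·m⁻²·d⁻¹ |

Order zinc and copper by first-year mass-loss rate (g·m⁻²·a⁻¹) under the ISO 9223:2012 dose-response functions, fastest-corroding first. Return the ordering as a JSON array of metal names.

zinc: f(T) = -0.071·(T−10) [T>10 °C] = -1.1289
  sulphur-dioxide contribution → 0.7248 μm/a
  chloride contribution → 2.109 μm/a
  ⇒ r_corr(zinc) = 2.833 μm/a
  mass loss = 2.833 μm/a × 7.14 g/cm³ = 20.23 g·m⁻²·a⁻¹
copper: temperature factor f = -0.080·(15.9) = -1.2720
  sulphur-dioxide contribution → 0.5484 μm/a
  chloride contribution → 2.258 μm/a
  ⇒ r_corr(copper) = 2.806 μm/a
  mass loss = 2.806 μm/a × 8.96 g/cm³ = 25.14 g·m⁻²·a⁻¹
Ordering by g·m⁻²·a⁻¹: copper (25.1) > zinc (20.2)

["copper", "zinc"]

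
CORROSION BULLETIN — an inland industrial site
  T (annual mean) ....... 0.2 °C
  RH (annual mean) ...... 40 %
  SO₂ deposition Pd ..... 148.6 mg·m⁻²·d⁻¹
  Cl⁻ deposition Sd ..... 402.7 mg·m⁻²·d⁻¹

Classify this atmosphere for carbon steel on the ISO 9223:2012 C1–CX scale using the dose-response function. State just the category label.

carbon steel: T≤10 °C ⇒ hinge +0.150·(0.2−10) = -1.4700
  SO₂ term: 1.77·148.6^0.52·exp(0.02·40-1.4700) = 12.2
  Cl⁻ term: 0.102·402.7^0.62·exp(0.033·40+0.04·0.2) = 15.86
  sum: 12.2 + 15.86 → r_corr = 28.07 μm/a
ISO 9223 Table 2 (carbon steel): 25 < 28.1 ≤ 50 μm/a ⇒ C3

C3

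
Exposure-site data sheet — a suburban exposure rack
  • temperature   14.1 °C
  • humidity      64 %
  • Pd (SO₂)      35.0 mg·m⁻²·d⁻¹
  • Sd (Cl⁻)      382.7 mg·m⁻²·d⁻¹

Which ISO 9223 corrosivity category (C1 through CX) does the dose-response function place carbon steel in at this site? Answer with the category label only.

C5

carbon steel: temperature factor f = -0.054·(4.1) = -0.2214
  SO₂ term: 1.77·35.0^0.52·exp(0.02·64-0.2214) = 32.41
  Cl⁻ term: 0.102·382.7^0.62·exp(0.033·64+0.04·14.1) = 59.18
  r_corr = 32.41 + 59.18 = 91.58 μm/a
ISO 9223 Table 2 (carbon steel): 80 < 91.6 ≤ 200 μm/a ⇒ C5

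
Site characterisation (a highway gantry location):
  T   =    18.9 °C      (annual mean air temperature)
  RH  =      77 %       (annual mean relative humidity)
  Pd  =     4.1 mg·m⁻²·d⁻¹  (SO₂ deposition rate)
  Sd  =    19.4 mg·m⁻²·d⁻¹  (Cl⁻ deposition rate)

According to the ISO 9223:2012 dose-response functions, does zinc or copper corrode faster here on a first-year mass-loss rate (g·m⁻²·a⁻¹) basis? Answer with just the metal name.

zinc: T>10 °C ⇒ hinge -0.071·(18.9−10) = -0.6319
  SO₂ term: 0.0129·4.1^0.44·exp(0.046·77-0.6319) = 0.4406
  Cl⁻ term: 0.0175·19.4^0.57·exp(0.008·77+0.085·18.9) = 0.8756
  sum: 0.4406 + 0.8756 → r_corr = 1.316 μm/a
  mass loss = 1.316 μm/a × 7.14 g/cm³ = 9.398 g·m⁻²·a⁻¹
copper: T>10 °C ⇒ hinge -0.080·(18.9−10) = -0.7120
  Pd branch = 0.0053·Pd^0.26·e^(0.059·RH+f) = 0.3527 μm/a
  Sd branch = 0.01025·Sd^0.27·e^(0.036·RH+0.049·T) = 0.9215 μm/a
  sum: 0.3527 + 0.9215 → r_corr = 1.274 μm/a
  mass loss = 1.274 μm/a × 8.96 g/cm³ = 11.42 g·m⁻²·a⁻¹
Ordering by g·m⁻²·a⁻¹: copper (11.4) > zinc (9.4)

copper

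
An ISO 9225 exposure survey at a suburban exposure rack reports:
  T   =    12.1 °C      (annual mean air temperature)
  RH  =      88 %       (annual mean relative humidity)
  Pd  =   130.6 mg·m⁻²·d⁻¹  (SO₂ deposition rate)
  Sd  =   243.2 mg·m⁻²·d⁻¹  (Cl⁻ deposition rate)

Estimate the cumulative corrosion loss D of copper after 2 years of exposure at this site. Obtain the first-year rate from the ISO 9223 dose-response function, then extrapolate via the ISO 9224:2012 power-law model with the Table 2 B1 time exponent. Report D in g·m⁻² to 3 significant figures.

D(2) = 68.3 g·m⁻²

copper: temperature factor f = -0.080·(2.1) = -0.1680
  Pd branch = 0.0053·Pd^0.26·e^(0.059·RH+f) = 2.86 μm/a
  Sd branch = 0.01025·Sd^0.27·e^(0.036·RH+0.049·T) = 1.942 μm/a
  r_corr = 2.86 + 1.942 = 4.802 μm/a
Power-law: D(2) = r_corr · 2^0.667
  D(2) = 4.802 × 2^0.667 = 4.802 × 1.588 = 7.624 μm
  Mass loss = 7.624 μm × 8.96 g/cm³ = 68.31 g·m⁻²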